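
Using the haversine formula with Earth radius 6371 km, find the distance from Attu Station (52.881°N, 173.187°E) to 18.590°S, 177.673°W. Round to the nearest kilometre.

Δλ = -177.673 − 173.187 = -350.860°; wrapped into (−180°, 180°]: 9.140°.
Δφ = -18.590 − 52.881 = -71.471°.
a = sin²(Δφ/2) + cos φ₁ · cos φ₂ · sin²(Δλ/2) = 0.344739.
c = 2·atan2(√a, √(1−a)) = 1.25505 rad → d = 6371·c ≈ 7995.95 km.

7996 km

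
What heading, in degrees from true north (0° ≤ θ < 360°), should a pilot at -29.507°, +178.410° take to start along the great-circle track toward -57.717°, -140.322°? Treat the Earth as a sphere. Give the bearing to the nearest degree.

147°

Δλ = -140.322 − 178.410 = -318.732°; wrapped into (−180°, 180°]: 41.268°.
θ = atan2( sin Δλ · cos φ₂ , cos φ₁ · sin φ₂ − sin φ₁ · cos φ₂ · cos Δλ )
  = atan2(0.35228, -0.53804) = 146.785° → normalised to [0°, 360°): 146.785°.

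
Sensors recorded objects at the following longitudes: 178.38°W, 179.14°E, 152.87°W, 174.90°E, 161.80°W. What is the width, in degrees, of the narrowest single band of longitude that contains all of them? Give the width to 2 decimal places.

Sort the longitudes: -178.38°, -161.80°, -152.87°, +174.90°, +179.14°.
Eastward gaps between consecutive values (wrapping around): 16.58°, 8.93°, 327.77°, 4.24°, 2.48°.
Largest gap = 327.77° ⇒ minimal covering band is its complement: 360° − 327.77° = 32.23°.
Band runs from +174.90° eastward to -152.87°, crossing the antimeridian.

32.23°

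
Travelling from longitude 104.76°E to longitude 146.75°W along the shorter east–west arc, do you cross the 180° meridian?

Naïve |-146.75 − 104.76| = 251.51° > 180°, so the shorter arc goes the other way round — across 180°.
Signed shortest Δλ = ((-146.75 − 104.76 + 180) mod 360) − 180 = 108.49°.
Going east by 108.49° from +104.76° passes through 180° before reaching -146.75°.

Yes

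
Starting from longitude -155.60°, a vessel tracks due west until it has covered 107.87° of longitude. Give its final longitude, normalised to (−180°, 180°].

+96.53°

Start at -155.60°; shift −107.87° → -263.47°.
-263.47° lies outside (−180°, 180°]; add 360° → +96.53°.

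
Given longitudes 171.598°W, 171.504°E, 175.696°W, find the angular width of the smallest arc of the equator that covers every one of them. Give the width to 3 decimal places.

Sort the longitudes: -175.696°, -171.598°, +171.504°.
Eastward gaps between consecutive values (wrapping around): 4.098°, 343.102°, 12.800°.
Largest gap = 343.102° ⇒ minimal covering band is its complement: 360° − 343.102° = 16.898°.
Band runs from +171.504° eastward to -171.598°, crossing the antimeridian.

16.898°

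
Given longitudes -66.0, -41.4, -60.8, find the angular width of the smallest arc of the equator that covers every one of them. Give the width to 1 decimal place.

Sort the longitudes: -66.0°, -60.8°, -41.4°.
Eastward gaps between consecutive values (wrapping around): 5.2°, 19.4°, 335.4°.
Largest gap = 335.4° ⇒ minimal covering band is its complement: 360° − 335.4° = 24.6°.
Band runs from -66.0° eastward to -41.4°.

24.6°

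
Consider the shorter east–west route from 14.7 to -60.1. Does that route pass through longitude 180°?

No

Signed shortest Δλ = ((-60.1 − 14.7 + 180) mod 360) − 180 = -74.8°.
Going west by 74.8° from +14.7° reaches -60.1° without touching 180°.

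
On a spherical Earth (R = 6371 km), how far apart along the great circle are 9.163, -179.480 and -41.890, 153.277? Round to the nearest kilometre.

Δλ = 153.277 − -179.480 = 332.757°; wrapped into (−180°, 180°]: -27.243°.
Δφ = -41.890 − 9.163 = -51.053°.
a = sin²(Δφ/2) + cos φ₁ · cos φ₂ · sin²(Δλ/2) = 0.226461.
c = 2·atan2(√a, √(1−a)) = 0.99193 rad → d = 6371·c ≈ 6319.57 km.

6320 km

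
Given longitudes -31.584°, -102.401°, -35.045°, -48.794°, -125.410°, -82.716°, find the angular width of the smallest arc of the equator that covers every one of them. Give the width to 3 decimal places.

Sort the longitudes: -125.410°, -102.401°, -82.716°, -48.794°, -35.045°, -31.584°.
Eastward gaps between consecutive values (wrapping around): 23.009°, 19.685°, 33.922°, 13.749°, 3.461°, 266.174°.
Largest gap = 266.174° ⇒ minimal covering band is its complement: 360° − 266.174° = 93.826°.
Band runs from -125.410° eastward to -31.584°.

93.826°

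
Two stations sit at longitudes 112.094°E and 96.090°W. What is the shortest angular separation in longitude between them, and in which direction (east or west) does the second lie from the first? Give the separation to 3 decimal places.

Raw difference: -96.090 − 112.094 = -208.184°.
Normalise into (−180°, 180°]: -208.184° + 360° = 151.816°.
Positive ⇒ the second point lies to the east; separation 151.816°.

151.816° east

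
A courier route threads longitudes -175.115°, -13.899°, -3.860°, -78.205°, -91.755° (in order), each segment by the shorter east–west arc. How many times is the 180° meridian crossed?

0

Leg 1: -175.115° → -13.899°, shortest Δλ = 161.216° (east) — does not cross 180°.
Leg 2: -13.899° → -3.860°, shortest Δλ = 10.039° (east) — does not cross 180°.
Leg 3: -3.860° → -78.205°, shortest Δλ = -74.345° (west) — does not cross 180°.
Leg 4: -78.205° → -91.755°, shortest Δλ = -13.55° (west) — does not cross 180°.
Total crossings: 0.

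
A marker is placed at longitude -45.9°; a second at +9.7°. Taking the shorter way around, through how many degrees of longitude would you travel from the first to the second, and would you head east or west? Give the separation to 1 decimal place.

55.6° east

Raw difference: 9.7 − -45.9 = 55.6°.
Normalise into (−180°, 180°]: 55.6° stays 55.6°.
Positive ⇒ the second point lies to the east; separation 55.6°.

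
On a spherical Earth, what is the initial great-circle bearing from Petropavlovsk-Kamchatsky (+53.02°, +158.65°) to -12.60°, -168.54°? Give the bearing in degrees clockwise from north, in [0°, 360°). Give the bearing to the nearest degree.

146°

Δλ = -168.54 − 158.65 = -327.19°; wrapped into (−180°, 180°]: 32.81°.
θ = atan2( sin Δλ · cos φ₂ , cos φ₁ · sin φ₂ − sin φ₁ · cos φ₂ · cos Δλ )
  = atan2(0.52881, -0.78646) = 146.084° → normalised to [0°, 360°): 146.084°.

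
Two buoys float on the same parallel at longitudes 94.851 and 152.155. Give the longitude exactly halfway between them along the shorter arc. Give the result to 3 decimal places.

+123.503°

Signed shortest Δλ from +94.851° to +152.155° is +57.304°.
Midpoint longitude = +94.851° + (+57.304°)/2 = +94.851° + 28.652° = +123.503°.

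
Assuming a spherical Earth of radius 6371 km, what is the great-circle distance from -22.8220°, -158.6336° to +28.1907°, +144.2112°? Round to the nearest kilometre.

8349 km

Δλ = 144.2112 − -158.6336 = 302.8448°; wrapped into (−180°, 180°]: -57.1552°.
Δφ = 28.1907 − -22.8220 = 51.0127°.
a = sin²(Δφ/2) + cos φ₁ · cos φ₂ · sin²(Δλ/2) = 0.371313.
c = 2·atan2(√a, √(1−a)) = 1.31049 rad → d = 6371·c ≈ 8349.15 km.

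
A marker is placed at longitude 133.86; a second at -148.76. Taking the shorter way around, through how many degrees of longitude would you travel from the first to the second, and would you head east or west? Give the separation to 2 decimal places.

Raw difference: -148.76 − 133.86 = -282.62°.
Normalise into (−180°, 180°]: -282.62° + 360° = 77.38°.
Positive ⇒ the second point lies to the east; separation 77.38°.

77.38° east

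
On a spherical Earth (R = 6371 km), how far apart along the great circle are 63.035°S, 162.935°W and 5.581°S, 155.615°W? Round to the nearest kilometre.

6416 km

Δλ = -155.615 − -162.935 = 7.320°.
Δφ = -5.581 − -63.035 = 57.454°.
a = sin²(Δφ/2) + cos φ₁ · cos φ₂ · sin²(Δλ/2) = 0.232851.
c = 2·atan2(√a, √(1−a)) = 1.00712 rad → d = 6371·c ≈ 6416.35 km.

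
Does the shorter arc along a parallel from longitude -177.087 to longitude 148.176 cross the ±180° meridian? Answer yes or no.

Yes

Naïve |148.176 − -177.087| = 325.263° > 180°, so the shorter arc goes the other way round — across 180°.
Signed shortest Δλ = ((148.176 − -177.087 + 180) mod 360) − 180 = -34.737°.
Going west by 34.737° from -177.087° passes through 180° before reaching +148.176°.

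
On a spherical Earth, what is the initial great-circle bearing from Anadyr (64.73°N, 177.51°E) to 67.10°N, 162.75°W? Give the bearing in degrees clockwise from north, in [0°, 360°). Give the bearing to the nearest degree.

65°

Δλ = -162.75 − 177.51 = -340.26°; wrapped into (−180°, 180°]: 19.74°.
θ = atan2( sin Δλ · cos φ₂ , cos φ₁ · sin φ₂ − sin φ₁ · cos φ₂ · cos Δλ )
  = atan2(0.13143, 0.06203) = 64.734° → normalised to [0°, 360°): 64.734°.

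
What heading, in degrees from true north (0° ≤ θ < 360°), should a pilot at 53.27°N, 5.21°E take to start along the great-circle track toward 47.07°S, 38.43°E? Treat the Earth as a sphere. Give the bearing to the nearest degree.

157°

Δλ = 38.43 − 5.21 = 33.22°.
θ = atan2( sin Δλ · cos φ₂ , cos φ₁ · sin φ₂ − sin φ₁ · cos φ₂ · cos Δλ )
  = atan2(0.37315, -0.89455) = 157.357° → normalised to [0°, 360°): 157.357°.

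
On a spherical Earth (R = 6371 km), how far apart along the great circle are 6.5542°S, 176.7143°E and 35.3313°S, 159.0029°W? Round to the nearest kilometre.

Δλ = -159.0029 − 176.7143 = -335.7172°; wrapped into (−180°, 180°]: 24.2828°.
Δφ = -35.3313 − -6.5542 = -28.7771°.
a = sin²(Δφ/2) + cos φ₁ · cos φ₂ · sin²(Δλ/2) = 0.097604.
c = 2·atan2(√a, √(1−a)) = 0.63547 rad → d = 6371·c ≈ 4048.58 km.

4049 km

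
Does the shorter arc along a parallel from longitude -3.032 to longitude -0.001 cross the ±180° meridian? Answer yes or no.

No

Signed shortest Δλ = ((-0.001 − -3.032 + 180) mod 360) − 180 = 3.031°.
Going east by 3.031° from -3.032° reaches -0.001° without touching 180°.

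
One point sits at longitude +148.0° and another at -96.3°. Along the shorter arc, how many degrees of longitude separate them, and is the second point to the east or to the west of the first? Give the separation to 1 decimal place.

115.7° east

Raw difference: -96.3 − 148.0 = -244.3°.
Normalise into (−180°, 180°]: -244.3° + 360° = 115.7°.
Positive ⇒ the second point lies to the east; separation 115.7°.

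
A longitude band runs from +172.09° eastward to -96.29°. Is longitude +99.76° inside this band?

No

Band width going east from +172.09° to -96.29°: ((-96.29 − 172.09) mod 360) = 91.62°.
Offset of +99.76° east of the west edge: ((99.76 − 172.09) mod 360) = 287.67°.
287.67° > 91.62° ⇒ outside.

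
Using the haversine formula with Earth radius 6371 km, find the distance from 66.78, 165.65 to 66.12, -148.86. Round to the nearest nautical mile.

1068 nmi

Δλ = -148.86 − 165.65 = -314.51°; wrapped into (−180°, 180°]: 45.49°.
Δφ = 66.12 − 66.78 = -0.66°.
a = sin²(Δφ/2) + cos φ₁ · cos φ₂ · sin²(Δλ/2) = 0.023892.
c = 2·atan2(√a, √(1−a)) = 0.31038 rad → d = 6371·c ≈ 1977.45 km ≈ 1067.74 nmi.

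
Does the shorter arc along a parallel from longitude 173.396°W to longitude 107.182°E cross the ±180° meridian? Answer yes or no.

Yes

Naïve |107.182 − -173.396| = 280.578° > 180°, so the shorter arc goes the other way round — across 180°.
Signed shortest Δλ = ((107.182 − -173.396 + 180) mod 360) − 180 = -79.422°.
Going west by 79.422° from -173.396° passes through 180° before reaching +107.182°.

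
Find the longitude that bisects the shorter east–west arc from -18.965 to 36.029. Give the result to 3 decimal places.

+8.532°

Signed shortest Δλ from -18.965° to +36.029° is +54.994°.
Midpoint longitude = -18.965° + (+54.994°)/2 = -18.965° + 27.497° = +8.532°.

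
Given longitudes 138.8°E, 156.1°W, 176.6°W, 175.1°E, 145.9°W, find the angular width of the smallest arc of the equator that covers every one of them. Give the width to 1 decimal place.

75.3°

Sort the longitudes: -176.6°, -156.1°, -145.9°, +138.8°, +175.1°.
Eastward gaps between consecutive values (wrapping around): 20.5°, 10.2°, 284.7°, 36.3°, 8.3°.
Largest gap = 284.7° ⇒ minimal covering band is its complement: 360° − 284.7° = 75.3°.
Band runs from +138.8° eastward to -145.9°, crossing the antimeridian.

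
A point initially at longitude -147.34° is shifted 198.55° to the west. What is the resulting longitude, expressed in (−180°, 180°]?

Start at -147.34°; shift −198.55° → -345.89°.
-345.89° lies outside (−180°, 180°]; add 360° → +14.11°.

+14.11°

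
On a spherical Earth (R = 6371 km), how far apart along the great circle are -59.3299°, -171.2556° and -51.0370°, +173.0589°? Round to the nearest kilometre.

1351 km

Δλ = 173.0589 − -171.2556 = 344.3145°; wrapped into (−180°, 180°]: -15.6855°.
Δφ = -51.0370 − -59.3299 = 8.2929°.
a = sin²(Δφ/2) + cos φ₁ · cos φ₂ · sin²(Δλ/2) = 0.011201.
c = 2·atan2(√a, √(1−a)) = 0.21206 rad → d = 6371·c ≈ 1351.05 km.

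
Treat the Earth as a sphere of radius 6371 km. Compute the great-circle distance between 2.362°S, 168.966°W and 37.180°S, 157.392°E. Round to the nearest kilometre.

Δλ = 157.392 − -168.966 = 326.358°; wrapped into (−180°, 180°]: -33.642°.
Δφ = -37.180 − -2.362 = -34.818°.
a = sin²(Δφ/2) + cos φ₁ · cos φ₂ · sin²(Δλ/2) = 0.156179.
c = 2·atan2(√a, √(1−a)) = 0.81256 rad → d = 6371·c ≈ 5176.83 km.

5177 km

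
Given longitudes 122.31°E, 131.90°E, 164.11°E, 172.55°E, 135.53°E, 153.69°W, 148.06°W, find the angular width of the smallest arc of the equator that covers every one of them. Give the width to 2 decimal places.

89.63°

Sort the longitudes: -153.69°, -148.06°, +122.31°, +131.90°, +135.53°, +164.11°, +172.55°.
Eastward gaps between consecutive values (wrapping around): 5.63°, 270.37°, 9.59°, 3.63°, 28.58°, 8.44°, 33.76°.
Largest gap = 270.37° ⇒ minimal covering band is its complement: 360° − 270.37° = 89.63°.
Band runs from +122.31° eastward to -148.06°, crossing the antimeridian.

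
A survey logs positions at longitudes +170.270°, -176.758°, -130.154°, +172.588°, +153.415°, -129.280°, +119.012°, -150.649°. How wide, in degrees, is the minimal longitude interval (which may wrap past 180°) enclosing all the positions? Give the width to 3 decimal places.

Sort the longitudes: -176.758°, -150.649°, -130.154°, -129.280°, +119.012°, +153.415°, +170.270°, +172.588°.
Eastward gaps between consecutive values (wrapping around): 26.109°, 20.495°, 0.874°, 248.292°, 34.403°, 16.855°, 2.318°, 10.654°.
Largest gap = 248.292° ⇒ minimal covering band is its complement: 360° − 248.292° = 111.708°.
Band runs from +119.012° eastward to -129.280°, crossing the antimeridian.

111.708°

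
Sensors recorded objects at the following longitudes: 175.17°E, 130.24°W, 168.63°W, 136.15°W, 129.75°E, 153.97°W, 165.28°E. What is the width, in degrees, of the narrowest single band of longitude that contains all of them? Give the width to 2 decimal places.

Sort the longitudes: -168.63°, -153.97°, -136.15°, -130.24°, +129.75°, +165.28°, +175.17°.
Eastward gaps between consecutive values (wrapping around): 14.66°, 17.82°, 5.91°, 259.99°, 35.53°, 9.89°, 16.20°.
Largest gap = 259.99° ⇒ minimal covering band is its complement: 360° − 259.99° = 100.01°.
Band runs from +129.75° eastward to -130.24°, crossing the antimeridian.

100.01°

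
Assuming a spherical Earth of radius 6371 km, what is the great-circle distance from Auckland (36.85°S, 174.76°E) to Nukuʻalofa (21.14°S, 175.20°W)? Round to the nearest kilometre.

Δλ = -175.20 − 174.76 = -349.96°; wrapped into (−180°, 180°]: 10.04°.
Δφ = -21.14 − -36.85 = 15.71°.
a = sin²(Δφ/2) + cos φ₁ · cos φ₂ · sin²(Δλ/2) = 0.024392.
c = 2·atan2(√a, √(1−a)) = 0.31365 rad → d = 6371·c ≈ 1998.24 km.

1998 km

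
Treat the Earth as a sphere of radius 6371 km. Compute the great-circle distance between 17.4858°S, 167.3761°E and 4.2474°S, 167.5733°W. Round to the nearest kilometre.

Δλ = -167.5733 − 167.3761 = -334.9494°; wrapped into (−180°, 180°]: 25.0506°.
Δφ = -4.2474 − -17.4858 = 13.2384°.
a = sin²(Δφ/2) + cos φ₁ · cos φ₂ · sin²(Δλ/2) = 0.058024.
c = 2·atan2(√a, √(1−a)) = 0.48655 rad → d = 6371·c ≈ 3099.79 km.

3100 km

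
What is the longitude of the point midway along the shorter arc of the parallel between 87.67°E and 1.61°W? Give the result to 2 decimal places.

Signed shortest Δλ from +87.67° to -1.61° is -89.28°.
Midpoint longitude = +87.67° + (-89.28°)/2 = +87.67° − 44.64° = +43.03°.

43.03°E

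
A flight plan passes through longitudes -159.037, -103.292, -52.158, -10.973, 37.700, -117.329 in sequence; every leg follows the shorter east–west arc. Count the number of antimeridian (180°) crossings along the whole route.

0

Leg 1: -159.037° → -103.292°, shortest Δλ = 55.745° (east) — does not cross 180°.
Leg 2: -103.292° → -52.158°, shortest Δλ = 51.134° (east) — does not cross 180°.
Leg 3: -52.158° → -10.973°, shortest Δλ = 41.185° (east) — does not cross 180°.
Leg 4: -10.973° → +37.700°, shortest Δλ = 48.673° (east) — does not cross 180°.
Leg 5: +37.700° → -117.329°, shortest Δλ = -155.029° (west) — does not cross 180°.
Total crossings: 0.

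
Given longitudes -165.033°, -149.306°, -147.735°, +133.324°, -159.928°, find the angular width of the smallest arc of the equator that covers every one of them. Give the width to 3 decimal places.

78.941°

Sort the longitudes: -165.033°, -159.928°, -149.306°, -147.735°, +133.324°.
Eastward gaps between consecutive values (wrapping around): 5.105°, 10.622°, 1.571°, 281.059°, 61.643°.
Largest gap = 281.059° ⇒ minimal covering band is its complement: 360° − 281.059° = 78.941°.
Band runs from +133.324° eastward to -147.735°, crossing the antimeridian.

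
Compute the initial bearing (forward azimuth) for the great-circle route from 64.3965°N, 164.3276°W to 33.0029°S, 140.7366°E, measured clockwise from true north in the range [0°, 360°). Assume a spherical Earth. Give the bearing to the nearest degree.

Δλ = 140.7366 − -164.3276 = 305.0642°; wrapped into (−180°, 180°]: -54.9358°.
θ = atan2( sin Δλ · cos φ₂ , cos φ₁ · sin φ₂ − sin φ₁ · cos φ₂ · cos Δλ )
  = atan2(-0.68644, -0.66987) = -134.300° → normalised to [0°, 360°): 225.700°.

226°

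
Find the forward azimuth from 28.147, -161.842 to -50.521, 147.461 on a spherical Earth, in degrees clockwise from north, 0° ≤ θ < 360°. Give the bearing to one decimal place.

209.5°

Δλ = 147.461 − -161.842 = 309.303°; wrapped into (−180°, 180°]: -50.697°.
θ = atan2( sin Δλ · cos φ₂ , cos φ₁ · sin φ₂ − sin φ₁ · cos φ₂ · cos Δλ )
  = atan2(-0.49198, -0.87056) = -150.528° → normalised to [0°, 360°): 209.472°.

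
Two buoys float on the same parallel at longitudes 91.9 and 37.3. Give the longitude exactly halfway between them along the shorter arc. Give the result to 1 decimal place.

Signed shortest Δλ from +91.9° to +37.3° is -54.6°.
Midpoint longitude = +91.9° + (-54.6°)/2 = +91.9° − 27.3° = +64.6°.

+64.6°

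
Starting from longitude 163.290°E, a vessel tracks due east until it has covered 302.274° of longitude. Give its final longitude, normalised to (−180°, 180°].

105.564°E

Start at +163.290°; shift +302.274° → +465.564°.
+465.564° lies outside (−180°, 180°]; subtract 360° → +105.564°.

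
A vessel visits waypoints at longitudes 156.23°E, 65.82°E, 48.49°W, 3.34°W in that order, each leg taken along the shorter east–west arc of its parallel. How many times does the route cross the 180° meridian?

Leg 1: +156.23° → +65.82°, shortest Δλ = -90.41° (west) — does not cross 180°.
Leg 2: +65.82° → -48.49°, shortest Δλ = -114.31° (west) — does not cross 180°.
Leg 3: -48.49° → -3.34°, shortest Δλ = 45.15° (east) — does not cross 180°.
Total crossings: 0.

0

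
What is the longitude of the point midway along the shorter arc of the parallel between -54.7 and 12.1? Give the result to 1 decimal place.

-21.3°

Signed shortest Δλ from -54.7° to +12.1° is +66.8°.
Midpoint longitude = -54.7° + (+66.8°)/2 = -54.7° + 33.4° = -21.3°.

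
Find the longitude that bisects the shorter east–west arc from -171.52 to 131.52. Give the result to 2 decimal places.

Signed shortest Δλ from -171.52° to +131.52° is -56.96°.
Midpoint longitude = -171.52° + (-56.96°)/2 = -171.52° − 28.48° = -200.00°.
Normalise into (−180°, 180°]: +160.00°.
(The naïve average (-171.52 + +131.52)/2 = -20.0° is on the wrong side of the globe.)

+160.00°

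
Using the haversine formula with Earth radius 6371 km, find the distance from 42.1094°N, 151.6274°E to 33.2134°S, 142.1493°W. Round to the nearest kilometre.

Δλ = -142.1493 − 151.6274 = -293.7767°; wrapped into (−180°, 180°]: 66.2233°.
Δφ = -33.2134 − 42.1094 = -75.3228°.
a = sin²(Δφ/2) + cos φ₁ · cos φ₂ · sin²(Δλ/2) = 0.558530.
c = 2·atan2(√a, √(1−a)) = 1.68813 rad → d = 6371·c ≈ 10755.05 km.

10755 km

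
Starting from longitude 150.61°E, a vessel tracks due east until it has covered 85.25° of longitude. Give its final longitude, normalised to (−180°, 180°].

Start at +150.61°; shift +85.25° → +235.86°.
+235.86° lies outside (−180°, 180°]; subtract 360° → -124.14°.

124.14°W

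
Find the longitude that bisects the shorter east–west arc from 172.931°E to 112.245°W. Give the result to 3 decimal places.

Signed shortest Δλ from +172.931° to -112.245° is +74.824°.
Midpoint longitude = +172.931° + (+74.824°)/2 = +172.931° + 37.412° = +210.343°.
Normalise into (−180°, 180°]: -149.657°.
(The naïve average (+172.931 + -112.245)/2 = 30.343° is on the wrong side of the globe.)

149.657°W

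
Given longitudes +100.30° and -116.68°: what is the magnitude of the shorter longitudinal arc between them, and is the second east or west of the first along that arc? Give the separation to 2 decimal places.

143.02° east

Raw difference: -116.68 − 100.30 = -216.98°.
Normalise into (−180°, 180°]: -216.98° + 360° = 143.02°.
Positive ⇒ the second point lies to the east; separation 143.02°.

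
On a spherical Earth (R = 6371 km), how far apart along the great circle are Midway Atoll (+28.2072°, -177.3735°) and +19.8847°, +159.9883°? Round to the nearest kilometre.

Δλ = 159.9883 − -177.3735 = 337.3618°; wrapped into (−180°, 180°]: -22.6382°.
Δφ = 19.8847 − 28.2072 = -8.3225°.
a = sin²(Δφ/2) + cos φ₁ · cos φ₂ · sin²(Δλ/2) = 0.037190.
c = 2·atan2(√a, √(1−a)) = 0.38812 rad → d = 6371·c ≈ 2472.74 km.

2473 km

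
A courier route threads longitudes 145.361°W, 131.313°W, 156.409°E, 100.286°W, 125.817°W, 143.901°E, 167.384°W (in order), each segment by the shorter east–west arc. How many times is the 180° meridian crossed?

4

Leg 1: -145.361° → -131.313°, shortest Δλ = 14.048° (east) — does not cross 180°.
Leg 2: -131.313° → +156.409°, shortest Δλ = -72.278° (west) — crosses 180°.
Leg 3: +156.409° → -100.286°, shortest Δλ = 103.305° (east) — crosses 180°.
Leg 4: -100.286° → -125.817°, shortest Δλ = -25.531° (west) — does not cross 180°.
Leg 5: -125.817° → +143.901°, shortest Δλ = -90.282° (west) — crosses 180°.
Leg 6: +143.901° → -167.384°, shortest Δλ = 48.715° (east) — crosses 180°.
Total crossings: 4.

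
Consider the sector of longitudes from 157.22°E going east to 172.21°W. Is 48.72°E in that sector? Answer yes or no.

No

Band width going east from +157.22° to -172.21°: ((-172.21 − 157.22) mod 360) = 30.57°.
Offset of +48.72° east of the west edge: ((48.72 − 157.22) mod 360) = 251.50°.
251.50° > 30.57° ⇒ outside.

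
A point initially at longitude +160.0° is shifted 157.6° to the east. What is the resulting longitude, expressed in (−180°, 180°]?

-42.4°

Start at +160.0°; shift +157.6° → +317.6°.
+317.6° lies outside (−180°, 180°]; subtract 360° → -42.4°.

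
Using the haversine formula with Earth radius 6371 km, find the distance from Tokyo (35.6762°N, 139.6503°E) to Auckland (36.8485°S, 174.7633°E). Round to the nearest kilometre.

8842 km

Δλ = 174.7633 − 139.6503 = 35.1130°.
Δφ = -36.8485 − 35.6762 = -72.5247°.
a = sin²(Δφ/2) + cos φ₁ · cos φ₂ · sin²(Δλ/2) = 0.409000.
c = 2·atan2(√a, √(1−a)) = 1.38778 rad → d = 6371·c ≈ 8841.53 km.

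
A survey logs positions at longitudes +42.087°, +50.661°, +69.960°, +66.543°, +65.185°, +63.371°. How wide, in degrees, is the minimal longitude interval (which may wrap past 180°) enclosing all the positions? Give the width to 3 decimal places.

Sort the longitudes: +42.087°, +50.661°, +63.371°, +65.185°, +66.543°, +69.960°.
Eastward gaps between consecutive values (wrapping around): 8.574°, 12.710°, 1.814°, 1.358°, 3.417°, 332.127°.
Largest gap = 332.127° ⇒ minimal covering band is its complement: 360° − 332.127° = 27.873°.
Band runs from +42.087° eastward to +69.960°.

27.873°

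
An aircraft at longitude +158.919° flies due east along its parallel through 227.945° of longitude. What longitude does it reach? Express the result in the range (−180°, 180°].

Start at +158.919°; shift +227.945° → +386.864°.
+386.864° lies outside (−180°, 180°]; subtract 360° → +26.864°.

+26.864°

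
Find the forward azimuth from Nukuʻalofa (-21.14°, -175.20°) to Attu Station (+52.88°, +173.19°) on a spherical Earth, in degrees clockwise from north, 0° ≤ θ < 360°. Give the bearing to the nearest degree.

Δλ = 173.19 − -175.20 = 348.39°; wrapped into (−180°, 180°]: -11.61°.
θ = atan2( sin Δλ · cos φ₂ , cos φ₁ · sin φ₂ − sin φ₁ · cos φ₂ · cos Δλ )
  = atan2(-0.12145, 0.95690) = -7.233° → normalised to [0°, 360°): 352.767°.

353°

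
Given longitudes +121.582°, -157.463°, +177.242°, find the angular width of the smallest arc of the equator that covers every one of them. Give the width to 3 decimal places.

80.955°

Sort the longitudes: -157.463°, +121.582°, +177.242°.
Eastward gaps between consecutive values (wrapping around): 279.045°, 55.660°, 25.295°.
Largest gap = 279.045° ⇒ minimal covering band is its complement: 360° − 279.045° = 80.955°.
Band runs from +121.582° eastward to -157.463°, crossing the antimeridian.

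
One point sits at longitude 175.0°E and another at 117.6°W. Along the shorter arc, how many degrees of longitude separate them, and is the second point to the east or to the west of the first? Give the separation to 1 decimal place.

67.4° east

Raw difference: -117.6 − 175.0 = -292.6°.
Normalise into (−180°, 180°]: -292.6° + 360° = 67.4°.
Positive ⇒ the second point lies to the east; separation 67.4°.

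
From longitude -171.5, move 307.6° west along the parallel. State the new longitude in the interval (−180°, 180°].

-119.1°

Start at -171.5°; shift −307.6° → -479.1°.
-479.1° lies outside (−180°, 180°]; add 360° → -119.1°.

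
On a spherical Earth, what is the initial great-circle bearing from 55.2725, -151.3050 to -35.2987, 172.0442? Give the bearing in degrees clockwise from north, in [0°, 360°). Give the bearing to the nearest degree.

209°

Δλ = 172.0442 − -151.3050 = 323.3492°; wrapped into (−180°, 180°]: -36.6508°.
θ = atan2( sin Δλ · cos φ₂ , cos φ₁ · sin φ₂ − sin φ₁ · cos φ₂ · cos Δλ )
  = atan2(-0.48719, -0.86733) = -150.677° → normalised to [0°, 360°): 209.323°.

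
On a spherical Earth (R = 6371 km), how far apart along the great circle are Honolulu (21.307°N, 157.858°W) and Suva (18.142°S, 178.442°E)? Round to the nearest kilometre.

5090 km

Δλ = 178.442 − -157.858 = 336.300°; wrapped into (−180°, 180°]: -23.700°.
Δφ = -18.142 − 21.307 = -39.449°.
a = sin²(Δφ/2) + cos φ₁ · cos φ₂ · sin²(Δλ/2) = 0.151238.
c = 2·atan2(√a, √(1−a)) = 0.79886 rad → d = 6371·c ≈ 5089.54 km.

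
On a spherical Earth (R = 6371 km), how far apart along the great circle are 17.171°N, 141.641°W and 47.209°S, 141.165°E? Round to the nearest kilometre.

Δλ = 141.165 − -141.641 = 282.806°; wrapped into (−180°, 180°]: -77.194°.
Δφ = -47.209 − 17.171 = -64.380°.
a = sin²(Δφ/2) + cos φ₁ · cos φ₂ · sin²(Δλ/2) = 0.536392.
c = 2·atan2(√a, √(1−a)) = 1.64365 rad → d = 6371·c ≈ 10471.67 km.

10472 km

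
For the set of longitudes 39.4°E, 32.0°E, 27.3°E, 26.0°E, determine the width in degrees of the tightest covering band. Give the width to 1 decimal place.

Sort the longitudes: +26.0°, +27.3°, +32.0°, +39.4°.
Eastward gaps between consecutive values (wrapping around): 1.3°, 4.7°, 7.4°, 346.6°.
Largest gap = 346.6° ⇒ minimal covering band is its complement: 360° − 346.6° = 13.4°.
Band runs from +26.0° eastward to +39.4°.

13.4°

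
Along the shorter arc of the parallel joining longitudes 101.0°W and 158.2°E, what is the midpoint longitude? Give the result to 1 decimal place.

151.4°W

Signed shortest Δλ from -101.0° to +158.2° is -100.8°.
Midpoint longitude = -101.0° + (-100.8°)/2 = -101.0° − 50.4° = -151.4°.
(The naïve average (-101.0 + +158.2)/2 = 28.6° is on the wrong side of the globe.)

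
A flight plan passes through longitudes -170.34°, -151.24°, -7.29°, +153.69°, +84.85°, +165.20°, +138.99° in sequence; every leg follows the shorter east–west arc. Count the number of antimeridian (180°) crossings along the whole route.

0

Leg 1: -170.34° → -151.24°, shortest Δλ = 19.1° (east) — does not cross 180°.
Leg 2: -151.24° → -7.29°, shortest Δλ = 143.95° (east) — does not cross 180°.
Leg 3: -7.29° → +153.69°, shortest Δλ = 160.98° (east) — does not cross 180°.
Leg 4: +153.69° → +84.85°, shortest Δλ = -68.84° (west) — does not cross 180°.
Leg 5: +84.85° → +165.20°, shortest Δλ = 80.35° (east) — does not cross 180°.
Leg 6: +165.20° → +138.99°, shortest Δλ = -26.21° (west) — does not cross 180°.
Total crossings: 0.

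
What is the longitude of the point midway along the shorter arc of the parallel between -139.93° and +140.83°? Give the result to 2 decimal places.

-179.55°

Signed shortest Δλ from -139.93° to +140.83° is -79.24°.
Midpoint longitude = -139.93° + (-79.24°)/2 = -139.93° − 39.62° = -179.55°.
(The naïve average (-139.93 + +140.83)/2 = 0.45° is on the wrong side of the globe.)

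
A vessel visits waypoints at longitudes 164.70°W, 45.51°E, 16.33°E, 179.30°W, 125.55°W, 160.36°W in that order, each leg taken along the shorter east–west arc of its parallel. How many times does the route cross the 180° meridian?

2

Leg 1: -164.70° → +45.51°, shortest Δλ = -149.79° (west) — crosses 180°.
Leg 2: +45.51° → +16.33°, shortest Δλ = -29.18° (west) — does not cross 180°.
Leg 3: +16.33° → -179.30°, shortest Δλ = 164.37° (east) — crosses 180°.
Leg 4: -179.30° → -125.55°, shortest Δλ = 53.75° (east) — does not cross 180°.
Leg 5: -125.55° → -160.36°, shortest Δλ = -34.81° (west) — does not cross 180°.
Total crossings: 2.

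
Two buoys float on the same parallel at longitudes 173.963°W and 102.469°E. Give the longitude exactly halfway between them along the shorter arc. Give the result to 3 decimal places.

144.253°E

Signed shortest Δλ from -173.963° to +102.469° is -83.568°.
Midpoint longitude = -173.963° + (-83.568°)/2 = -173.963° − 41.784° = -215.747°.
Normalise into (−180°, 180°]: +144.253°.
(The naïve average (-173.963 + +102.469)/2 = -35.747° is on the wrong side of the globe.)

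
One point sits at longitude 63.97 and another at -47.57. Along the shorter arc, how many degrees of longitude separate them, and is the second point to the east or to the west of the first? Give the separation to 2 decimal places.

Raw difference: -47.57 − 63.97 = -111.54°.
Normalise into (−180°, 180°]: -111.54° stays -111.54°.
Negative ⇒ the second point lies to the west; separation 111.54°.

111.54° west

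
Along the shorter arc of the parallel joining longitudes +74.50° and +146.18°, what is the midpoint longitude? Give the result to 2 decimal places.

Signed shortest Δλ from +74.50° to +146.18° is +71.68°.
Midpoint longitude = +74.50° + (+71.68°)/2 = +74.50° + 35.84° = +110.34°.

+110.34°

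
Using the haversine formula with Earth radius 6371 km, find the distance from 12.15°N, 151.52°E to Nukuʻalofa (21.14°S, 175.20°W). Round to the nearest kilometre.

Δλ = -175.20 − 151.52 = -326.72°; wrapped into (−180°, 180°]: 33.28°.
Δφ = -21.14 − 12.15 = -33.29°.
a = sin²(Δφ/2) + cos φ₁ · cos φ₂ · sin²(Δλ/2) = 0.156817.
c = 2·atan2(√a, √(1−a)) = 0.81432 rad → d = 6371·c ≈ 5188.01 km.

5188 km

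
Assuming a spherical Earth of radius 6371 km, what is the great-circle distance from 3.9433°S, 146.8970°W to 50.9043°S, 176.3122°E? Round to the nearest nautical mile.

Δλ = 176.3122 − -146.8970 = 323.2092°; wrapped into (−180°, 180°]: -36.7908°.
Δφ = -50.9043 − -3.9433 = -46.9610°.
a = sin²(Δφ/2) + cos φ₁ · cos φ₂ · sin²(Δλ/2) = 0.221404.
c = 2·atan2(√a, √(1−a)) = 0.97980 rad → d = 6371·c ≈ 6242.28 km ≈ 3370.56 nmi.

3371 nmi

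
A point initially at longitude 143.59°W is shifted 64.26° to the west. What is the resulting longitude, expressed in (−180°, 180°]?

Start at -143.59°; shift −64.26° → -207.85°.
-207.85° lies outside (−180°, 180°]; add 360° → +152.15°.

152.15°E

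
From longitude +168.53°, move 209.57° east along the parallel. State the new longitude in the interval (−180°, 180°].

+18.10°

Start at +168.53°; shift +209.57° → +378.10°.
+378.10° lies outside (−180°, 180°]; subtract 360° → +18.10°.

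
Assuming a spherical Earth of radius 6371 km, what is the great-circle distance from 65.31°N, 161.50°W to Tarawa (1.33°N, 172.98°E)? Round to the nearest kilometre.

Δλ = 172.98 − -161.50 = 334.48°; wrapped into (−180°, 180°]: -25.52°.
Δφ = 1.33 − 65.31 = -63.98°.
a = sin²(Δφ/2) + cos φ₁ · cos φ₂ · sin²(Δλ/2) = 0.301029.
c = 2·atan2(√a, √(1−a)) = 1.16152 rad → d = 6371·c ≈ 7400.07 km.

7400 km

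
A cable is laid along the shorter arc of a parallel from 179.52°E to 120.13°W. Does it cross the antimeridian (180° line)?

Naïve |-120.13 − 179.52| = 299.65° > 180°, so the shorter arc goes the other way round — across 180°.
Signed shortest Δλ = ((-120.13 − 179.52 + 180) mod 360) − 180 = 60.35°.
Going east by 60.35° from +179.52° passes through 180° before reaching -120.13°.

Yes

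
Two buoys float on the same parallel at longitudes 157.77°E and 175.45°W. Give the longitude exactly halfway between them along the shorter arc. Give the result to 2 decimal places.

Signed shortest Δλ from +157.77° to -175.45° is +26.78°.
Midpoint longitude = +157.77° + (+26.78°)/2 = +157.77° + 13.39° = +171.16°.
(The naïve average (+157.77 + -175.45)/2 = -8.84° is on the wrong side of the globe.)

171.16°E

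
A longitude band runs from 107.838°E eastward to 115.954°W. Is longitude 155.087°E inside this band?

Yes

Band width going east from +107.838° to -115.954°: ((-115.954 − 107.838) mod 360) = 136.208°.
Offset of +155.087° east of the west edge: ((155.087 − 107.838) mod 360) = 47.249°.
47.249° ≤ 136.208° ⇒ inside.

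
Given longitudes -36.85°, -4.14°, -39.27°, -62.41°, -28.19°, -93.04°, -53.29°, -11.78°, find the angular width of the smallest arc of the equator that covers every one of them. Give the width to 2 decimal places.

Sort the longitudes: -93.04°, -62.41°, -53.29°, -39.27°, -36.85°, -28.19°, -11.78°, -4.14°.
Eastward gaps between consecutive values (wrapping around): 30.63°, 9.12°, 14.02°, 2.42°, 8.66°, 16.41°, 7.64°, 271.10°.
Largest gap = 271.10° ⇒ minimal covering band is its complement: 360° − 271.10° = 88.90°.
Band runs from -93.04° eastward to -4.14°.

88.90°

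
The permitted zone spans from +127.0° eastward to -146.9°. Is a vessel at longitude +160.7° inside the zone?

Band width going east from +127.0° to -146.9°: ((-146.9 − 127.0) mod 360) = 86.1°.
Offset of +160.7° east of the west edge: ((160.7 − 127.0) mod 360) = 33.7°.
33.7° ≤ 86.1° ⇒ inside.

Yes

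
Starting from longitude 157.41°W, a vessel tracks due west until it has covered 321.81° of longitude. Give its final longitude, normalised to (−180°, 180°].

Start at -157.41°; shift −321.81° → -479.22°.
-479.22° lies outside (−180°, 180°]; add 360° → -119.22°.

119.22°W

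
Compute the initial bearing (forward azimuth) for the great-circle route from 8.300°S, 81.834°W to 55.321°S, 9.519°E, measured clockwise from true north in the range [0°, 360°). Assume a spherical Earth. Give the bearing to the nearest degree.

Δλ = 9.519 − -81.834 = 91.353°.
θ = atan2( sin Δλ · cos φ₂ , cos φ₁ · sin φ₂ − sin φ₁ · cos φ₂ · cos Δλ )
  = atan2(0.56882, -0.81568) = 145.110° → normalised to [0°, 360°): 145.110°.

145°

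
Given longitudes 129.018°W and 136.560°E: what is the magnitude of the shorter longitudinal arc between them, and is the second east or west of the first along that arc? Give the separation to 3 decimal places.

94.422° west

Raw difference: 136.560 − -129.018 = 265.578°.
Normalise into (−180°, 180°]: 265.578° − 360° = -94.422°.
Negative ⇒ the second point lies to the west; separation 94.422°.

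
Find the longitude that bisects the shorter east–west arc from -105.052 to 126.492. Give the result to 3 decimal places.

Signed shortest Δλ from -105.052° to +126.492° is -128.456°.
Midpoint longitude = -105.052° + (-128.456°)/2 = -105.052° − 64.228° = -169.280°.
(The naïve average (-105.052 + +126.492)/2 = 10.72° is on the wrong side of the globe.)

-169.280°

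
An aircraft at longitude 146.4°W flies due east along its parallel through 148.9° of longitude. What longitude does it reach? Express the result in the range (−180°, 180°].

Start at -146.4°; shift +148.9° → +2.5°.
+2.5° already lies in (−180°, 180°].

2.5°E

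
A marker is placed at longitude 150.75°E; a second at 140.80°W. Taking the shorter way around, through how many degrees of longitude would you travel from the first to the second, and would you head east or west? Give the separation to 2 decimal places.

68.45° east

Raw difference: -140.80 − 150.75 = -291.55°.
Normalise into (−180°, 180°]: -291.55° + 360° = 68.45°.
Positive ⇒ the second point lies to the east; separation 68.45°.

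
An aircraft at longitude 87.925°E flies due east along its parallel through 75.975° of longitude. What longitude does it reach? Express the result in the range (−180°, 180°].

163.900°E

Start at +87.925°; shift +75.975° → +163.900°.
+163.900° already lies in (−180°, 180°].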